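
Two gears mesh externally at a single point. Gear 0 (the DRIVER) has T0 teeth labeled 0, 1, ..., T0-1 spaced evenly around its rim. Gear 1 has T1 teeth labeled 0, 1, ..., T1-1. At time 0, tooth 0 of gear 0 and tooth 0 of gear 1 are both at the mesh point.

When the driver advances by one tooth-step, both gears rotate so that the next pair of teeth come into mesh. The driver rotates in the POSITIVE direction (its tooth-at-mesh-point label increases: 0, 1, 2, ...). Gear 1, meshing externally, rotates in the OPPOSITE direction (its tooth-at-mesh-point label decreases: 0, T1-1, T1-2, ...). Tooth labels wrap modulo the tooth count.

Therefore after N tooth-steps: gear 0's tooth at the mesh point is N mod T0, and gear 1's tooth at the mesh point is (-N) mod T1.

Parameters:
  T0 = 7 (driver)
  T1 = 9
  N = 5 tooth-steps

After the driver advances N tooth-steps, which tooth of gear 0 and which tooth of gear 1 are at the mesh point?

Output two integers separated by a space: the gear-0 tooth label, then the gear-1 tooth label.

Gear 0 (driver, T0=7): tooth at mesh = N mod T0
  5 = 0 * 7 + 5, so 5 mod 7 = 5
  gear 0 tooth = 5
Gear 1 (driven, T1=9): tooth at mesh = (-N) mod T1
  5 = 0 * 9 + 5, so 5 mod 9 = 5
  (-5) mod 9 = (-5) mod 9 = 9 - 5 = 4
Mesh after 5 steps: gear-0 tooth 5 meets gear-1 tooth 4

Answer: 5 4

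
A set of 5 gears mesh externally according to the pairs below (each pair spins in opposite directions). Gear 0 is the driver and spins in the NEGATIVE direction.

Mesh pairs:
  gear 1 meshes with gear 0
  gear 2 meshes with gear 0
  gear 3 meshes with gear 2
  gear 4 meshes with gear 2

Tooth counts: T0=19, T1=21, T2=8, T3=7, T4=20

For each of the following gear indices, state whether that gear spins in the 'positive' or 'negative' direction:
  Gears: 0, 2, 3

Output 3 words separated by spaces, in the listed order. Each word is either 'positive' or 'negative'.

Gear 0 (driver): negative (depth 0)
  gear 1: meshes with gear 0 -> depth 1 -> positive (opposite of gear 0)
  gear 2: meshes with gear 0 -> depth 1 -> positive (opposite of gear 0)
  gear 3: meshes with gear 2 -> depth 2 -> negative (opposite of gear 2)
  gear 4: meshes with gear 2 -> depth 2 -> negative (opposite of gear 2)
Queried indices 0, 2, 3 -> negative, positive, negative

Answer: negative positive negative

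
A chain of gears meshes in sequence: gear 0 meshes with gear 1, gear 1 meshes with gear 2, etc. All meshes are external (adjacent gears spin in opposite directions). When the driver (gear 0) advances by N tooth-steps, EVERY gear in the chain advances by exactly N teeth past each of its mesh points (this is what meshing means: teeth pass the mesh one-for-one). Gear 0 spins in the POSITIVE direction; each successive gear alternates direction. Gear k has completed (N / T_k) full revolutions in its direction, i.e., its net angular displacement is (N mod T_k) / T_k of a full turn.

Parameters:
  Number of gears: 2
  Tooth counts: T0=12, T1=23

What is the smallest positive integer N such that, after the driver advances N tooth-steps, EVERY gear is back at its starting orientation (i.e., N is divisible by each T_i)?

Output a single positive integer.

Gear k returns to start when N is a multiple of T_k.
All gears at start simultaneously when N is a common multiple of [12, 23]; the smallest such N is lcm(12, 23).
Start: lcm = T0 = 12
Fold in T1=23: gcd(12, 23) = 1; lcm(12, 23) = 12 * 23 / 1 = 276 / 1 = 276
Full cycle length = 276

Answer: 276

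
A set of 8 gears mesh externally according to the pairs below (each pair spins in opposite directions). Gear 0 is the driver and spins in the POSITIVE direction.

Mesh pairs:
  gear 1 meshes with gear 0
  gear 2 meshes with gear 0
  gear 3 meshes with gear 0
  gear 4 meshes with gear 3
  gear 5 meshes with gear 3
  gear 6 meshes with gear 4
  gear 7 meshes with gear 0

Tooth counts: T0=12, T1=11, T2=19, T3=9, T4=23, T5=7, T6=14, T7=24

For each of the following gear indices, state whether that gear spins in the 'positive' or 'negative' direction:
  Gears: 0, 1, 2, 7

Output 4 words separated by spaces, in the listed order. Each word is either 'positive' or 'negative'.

Answer: positive negative negative negative

Derivation:
Gear 0 (driver): positive (depth 0)
  gear 1: meshes with gear 0 -> depth 1 -> negative (opposite of gear 0)
  gear 2: meshes with gear 0 -> depth 1 -> negative (opposite of gear 0)
  gear 3: meshes with gear 0 -> depth 1 -> negative (opposite of gear 0)
  gear 4: meshes with gear 3 -> depth 2 -> positive (opposite of gear 3)
  gear 5: meshes with gear 3 -> depth 2 -> positive (opposite of gear 3)
  gear 6: meshes with gear 4 -> depth 3 -> negative (opposite of gear 4)
  gear 7: meshes with gear 0 -> depth 1 -> negative (opposite of gear 0)
Queried indices 0, 1, 2, 7 -> positive, negative, negative, negative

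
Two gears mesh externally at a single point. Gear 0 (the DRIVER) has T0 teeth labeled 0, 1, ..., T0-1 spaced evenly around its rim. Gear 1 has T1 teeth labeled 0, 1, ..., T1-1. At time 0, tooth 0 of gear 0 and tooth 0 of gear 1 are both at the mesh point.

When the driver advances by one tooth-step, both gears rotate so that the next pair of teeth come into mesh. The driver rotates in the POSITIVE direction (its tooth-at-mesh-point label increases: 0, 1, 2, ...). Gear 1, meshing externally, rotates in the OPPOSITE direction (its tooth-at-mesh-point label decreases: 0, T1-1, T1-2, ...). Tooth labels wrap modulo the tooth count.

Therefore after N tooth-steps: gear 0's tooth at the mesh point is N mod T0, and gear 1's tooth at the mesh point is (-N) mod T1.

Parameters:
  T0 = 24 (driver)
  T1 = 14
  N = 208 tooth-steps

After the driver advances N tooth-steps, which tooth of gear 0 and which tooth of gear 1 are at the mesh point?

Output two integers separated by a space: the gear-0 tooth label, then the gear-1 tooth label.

Answer: 16 2

Derivation:
Gear 0 (driver, T0=24): tooth at mesh = N mod T0
  208 = 8 * 24 + 16, so 208 mod 24 = 16
  gear 0 tooth = 16
Gear 1 (driven, T1=14): tooth at mesh = (-N) mod T1
  208 = 14 * 14 + 12, so 208 mod 14 = 12
  (-208) mod 14 = (-12) mod 14 = 14 - 12 = 2
Mesh after 208 steps: gear-0 tooth 16 meets gear-1 tooth 2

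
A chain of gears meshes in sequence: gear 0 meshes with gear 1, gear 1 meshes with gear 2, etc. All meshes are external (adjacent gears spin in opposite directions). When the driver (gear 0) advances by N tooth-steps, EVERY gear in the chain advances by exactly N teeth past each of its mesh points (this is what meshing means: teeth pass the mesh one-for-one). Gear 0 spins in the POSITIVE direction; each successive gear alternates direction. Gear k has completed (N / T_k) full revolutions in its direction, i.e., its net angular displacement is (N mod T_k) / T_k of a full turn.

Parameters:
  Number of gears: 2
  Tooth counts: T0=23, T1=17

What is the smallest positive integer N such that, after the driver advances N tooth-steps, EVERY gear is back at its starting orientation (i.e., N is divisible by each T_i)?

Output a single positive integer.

Answer: 391

Derivation:
Gear k returns to start when N is a multiple of T_k.
All gears at start simultaneously when N is a common multiple of [23, 17]; the smallest such N is lcm(23, 17).
Start: lcm = T0 = 23
Fold in T1=17: gcd(23, 17) = 1; lcm(23, 17) = 23 * 17 / 1 = 391 / 1 = 391
Full cycle length = 391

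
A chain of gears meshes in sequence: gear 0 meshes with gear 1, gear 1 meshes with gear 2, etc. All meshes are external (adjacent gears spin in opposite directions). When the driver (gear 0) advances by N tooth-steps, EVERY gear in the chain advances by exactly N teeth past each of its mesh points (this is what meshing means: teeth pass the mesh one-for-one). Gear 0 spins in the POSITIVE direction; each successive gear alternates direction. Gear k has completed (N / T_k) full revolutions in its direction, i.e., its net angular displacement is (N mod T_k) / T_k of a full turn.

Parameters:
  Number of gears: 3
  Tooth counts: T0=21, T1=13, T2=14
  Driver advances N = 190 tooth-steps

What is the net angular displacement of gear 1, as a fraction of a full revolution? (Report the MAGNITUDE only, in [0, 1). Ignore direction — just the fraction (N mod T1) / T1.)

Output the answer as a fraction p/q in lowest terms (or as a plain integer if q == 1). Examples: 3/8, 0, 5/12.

Chain of 3 gears, tooth counts: [21, 13, 14]
  gear 0: T0=21, direction=positive, advance = 190 mod 21 = 1 teeth = 1/21 turn
  gear 1: T1=13, direction=negative, advance = 190 mod 13 = 8 teeth = 8/13 turn
  gear 2: T2=14, direction=positive, advance = 190 mod 14 = 8 teeth = 8/14 turn
Gear 1: 190 mod 13 = 8
Fraction = 8 / 13 = 8/13 (gcd(8,13)=1) = 8/13

Answer: 8/13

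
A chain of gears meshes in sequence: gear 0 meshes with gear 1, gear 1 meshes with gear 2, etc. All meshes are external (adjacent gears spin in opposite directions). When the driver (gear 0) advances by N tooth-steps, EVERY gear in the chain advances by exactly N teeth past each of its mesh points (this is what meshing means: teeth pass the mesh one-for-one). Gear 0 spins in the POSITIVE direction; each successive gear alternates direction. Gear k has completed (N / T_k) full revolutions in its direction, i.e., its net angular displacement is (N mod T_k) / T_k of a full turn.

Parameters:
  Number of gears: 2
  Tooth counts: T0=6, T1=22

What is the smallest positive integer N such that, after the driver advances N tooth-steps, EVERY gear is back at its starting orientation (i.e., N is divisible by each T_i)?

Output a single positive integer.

Answer: 66

Derivation:
Gear k returns to start when N is a multiple of T_k.
All gears at start simultaneously when N is a common multiple of [6, 22]; the smallest such N is lcm(6, 22).
Start: lcm = T0 = 6
Fold in T1=22: gcd(6, 22) = 2; lcm(6, 22) = 6 * 22 / 2 = 132 / 2 = 66
Full cycle length = 66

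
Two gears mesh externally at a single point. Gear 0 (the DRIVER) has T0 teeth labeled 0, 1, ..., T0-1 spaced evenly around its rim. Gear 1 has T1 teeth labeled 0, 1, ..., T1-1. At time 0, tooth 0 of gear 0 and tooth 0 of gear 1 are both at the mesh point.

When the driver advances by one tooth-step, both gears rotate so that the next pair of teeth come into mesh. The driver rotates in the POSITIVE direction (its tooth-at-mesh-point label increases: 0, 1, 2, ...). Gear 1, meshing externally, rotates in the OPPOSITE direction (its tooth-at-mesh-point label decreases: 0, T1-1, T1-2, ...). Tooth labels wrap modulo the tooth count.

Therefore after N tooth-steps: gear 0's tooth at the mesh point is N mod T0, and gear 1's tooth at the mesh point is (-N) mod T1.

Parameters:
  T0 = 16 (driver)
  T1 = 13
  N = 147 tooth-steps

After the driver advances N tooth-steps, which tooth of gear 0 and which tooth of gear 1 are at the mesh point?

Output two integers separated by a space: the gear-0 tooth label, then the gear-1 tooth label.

Answer: 3 9

Derivation:
Gear 0 (driver, T0=16): tooth at mesh = N mod T0
  147 = 9 * 16 + 3, so 147 mod 16 = 3
  gear 0 tooth = 3
Gear 1 (driven, T1=13): tooth at mesh = (-N) mod T1
  147 = 11 * 13 + 4, so 147 mod 13 = 4
  (-147) mod 13 = (-4) mod 13 = 13 - 4 = 9
Mesh after 147 steps: gear-0 tooth 3 meets gear-1 tooth 9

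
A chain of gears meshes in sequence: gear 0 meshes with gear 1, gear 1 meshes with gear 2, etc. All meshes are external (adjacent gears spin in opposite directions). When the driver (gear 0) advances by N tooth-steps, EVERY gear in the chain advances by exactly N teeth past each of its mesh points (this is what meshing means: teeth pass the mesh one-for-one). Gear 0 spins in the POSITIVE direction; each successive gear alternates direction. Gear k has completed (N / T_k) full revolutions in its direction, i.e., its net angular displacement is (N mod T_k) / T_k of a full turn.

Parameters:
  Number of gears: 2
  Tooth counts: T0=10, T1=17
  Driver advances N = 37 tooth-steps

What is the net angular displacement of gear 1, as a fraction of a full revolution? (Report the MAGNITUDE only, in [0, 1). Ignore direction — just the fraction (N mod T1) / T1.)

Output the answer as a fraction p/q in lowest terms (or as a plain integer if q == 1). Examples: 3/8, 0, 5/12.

Chain of 2 gears, tooth counts: [10, 17]
  gear 0: T0=10, direction=positive, advance = 37 mod 10 = 7 teeth = 7/10 turn
  gear 1: T1=17, direction=negative, advance = 37 mod 17 = 3 teeth = 3/17 turn
Gear 1: 37 mod 17 = 3
Fraction = 3 / 17 = 3/17 (gcd(3,17)=1) = 3/17

Answer: 3/17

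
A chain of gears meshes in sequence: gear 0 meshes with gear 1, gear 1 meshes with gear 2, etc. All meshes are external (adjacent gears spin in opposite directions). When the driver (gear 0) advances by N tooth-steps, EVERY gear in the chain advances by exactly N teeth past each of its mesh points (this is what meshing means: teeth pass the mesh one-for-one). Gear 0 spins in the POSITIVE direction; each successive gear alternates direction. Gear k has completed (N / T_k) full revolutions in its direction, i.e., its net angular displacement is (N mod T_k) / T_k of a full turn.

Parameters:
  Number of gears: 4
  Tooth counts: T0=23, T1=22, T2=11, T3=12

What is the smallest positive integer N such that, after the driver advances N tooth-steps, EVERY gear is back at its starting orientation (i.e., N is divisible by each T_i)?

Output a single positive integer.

Gear k returns to start when N is a multiple of T_k.
All gears at start simultaneously when N is a common multiple of [23, 22, 11, 12]; the smallest such N is lcm(23, 22, 11, 12).
Start: lcm = T0 = 23
Fold in T1=22: gcd(23, 22) = 1; lcm(23, 22) = 23 * 22 / 1 = 506 / 1 = 506
Fold in T2=11: gcd(506, 11) = 11; lcm(506, 11) = 506 * 11 / 11 = 5566 / 11 = 506
Fold in T3=12: gcd(506, 12) = 2; lcm(506, 12) = 506 * 12 / 2 = 6072 / 2 = 3036
Full cycle length = 3036

Answer: 3036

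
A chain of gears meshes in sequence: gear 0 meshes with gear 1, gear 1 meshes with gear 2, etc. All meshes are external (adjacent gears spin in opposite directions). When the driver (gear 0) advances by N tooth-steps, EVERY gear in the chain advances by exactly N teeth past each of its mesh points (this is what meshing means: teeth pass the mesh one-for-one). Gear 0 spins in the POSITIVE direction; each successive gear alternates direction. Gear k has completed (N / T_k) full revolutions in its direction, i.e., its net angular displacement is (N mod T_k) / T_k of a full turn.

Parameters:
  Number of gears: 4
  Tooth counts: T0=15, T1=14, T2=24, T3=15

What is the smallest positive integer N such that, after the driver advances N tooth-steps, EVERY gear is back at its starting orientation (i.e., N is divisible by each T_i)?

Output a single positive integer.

Gear k returns to start when N is a multiple of T_k.
All gears at start simultaneously when N is a common multiple of [15, 14, 24, 15]; the smallest such N is lcm(15, 14, 24, 15).
Start: lcm = T0 = 15
Fold in T1=14: gcd(15, 14) = 1; lcm(15, 14) = 15 * 14 / 1 = 210 / 1 = 210
Fold in T2=24: gcd(210, 24) = 6; lcm(210, 24) = 210 * 24 / 6 = 5040 / 6 = 840
Fold in T3=15: gcd(840, 15) = 15; lcm(840, 15) = 840 * 15 / 15 = 12600 / 15 = 840
Full cycle length = 840

Answer: 840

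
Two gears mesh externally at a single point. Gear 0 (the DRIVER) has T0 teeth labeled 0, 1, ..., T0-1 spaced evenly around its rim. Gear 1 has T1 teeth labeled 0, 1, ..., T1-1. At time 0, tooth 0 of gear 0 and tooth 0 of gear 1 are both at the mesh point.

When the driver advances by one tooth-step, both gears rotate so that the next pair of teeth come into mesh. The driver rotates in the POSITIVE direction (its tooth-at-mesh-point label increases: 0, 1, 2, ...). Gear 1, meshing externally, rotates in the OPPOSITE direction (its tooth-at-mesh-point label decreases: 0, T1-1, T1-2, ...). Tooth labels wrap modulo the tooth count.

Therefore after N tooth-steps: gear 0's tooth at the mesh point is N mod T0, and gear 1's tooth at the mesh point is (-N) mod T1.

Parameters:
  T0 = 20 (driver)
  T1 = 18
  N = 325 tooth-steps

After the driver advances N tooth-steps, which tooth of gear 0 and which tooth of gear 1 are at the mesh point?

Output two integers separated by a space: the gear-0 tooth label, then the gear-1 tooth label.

Gear 0 (driver, T0=20): tooth at mesh = N mod T0
  325 = 16 * 20 + 5, so 325 mod 20 = 5
  gear 0 tooth = 5
Gear 1 (driven, T1=18): tooth at mesh = (-N) mod T1
  325 = 18 * 18 + 1, so 325 mod 18 = 1
  (-325) mod 18 = (-1) mod 18 = 18 - 1 = 17
Mesh after 325 steps: gear-0 tooth 5 meets gear-1 tooth 17

Answer: 5 17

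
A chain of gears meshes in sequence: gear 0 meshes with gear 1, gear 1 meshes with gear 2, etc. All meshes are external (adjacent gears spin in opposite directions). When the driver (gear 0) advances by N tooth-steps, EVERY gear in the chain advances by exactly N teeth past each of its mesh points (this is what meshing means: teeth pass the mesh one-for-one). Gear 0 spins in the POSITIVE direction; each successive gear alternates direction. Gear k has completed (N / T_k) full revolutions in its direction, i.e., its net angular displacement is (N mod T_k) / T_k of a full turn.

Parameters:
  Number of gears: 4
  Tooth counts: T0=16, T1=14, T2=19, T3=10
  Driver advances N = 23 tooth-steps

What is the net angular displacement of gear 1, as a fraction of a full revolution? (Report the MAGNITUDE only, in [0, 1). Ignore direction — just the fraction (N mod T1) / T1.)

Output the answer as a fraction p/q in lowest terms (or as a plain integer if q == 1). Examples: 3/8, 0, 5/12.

Chain of 4 gears, tooth counts: [16, 14, 19, 10]
  gear 0: T0=16, direction=positive, advance = 23 mod 16 = 7 teeth = 7/16 turn
  gear 1: T1=14, direction=negative, advance = 23 mod 14 = 9 teeth = 9/14 turn
  gear 2: T2=19, direction=positive, advance = 23 mod 19 = 4 teeth = 4/19 turn
  gear 3: T3=10, direction=negative, advance = 23 mod 10 = 3 teeth = 3/10 turn
Gear 1: 23 mod 14 = 9
Fraction = 9 / 14 = 9/14 (gcd(9,14)=1) = 9/14

Answer: 9/14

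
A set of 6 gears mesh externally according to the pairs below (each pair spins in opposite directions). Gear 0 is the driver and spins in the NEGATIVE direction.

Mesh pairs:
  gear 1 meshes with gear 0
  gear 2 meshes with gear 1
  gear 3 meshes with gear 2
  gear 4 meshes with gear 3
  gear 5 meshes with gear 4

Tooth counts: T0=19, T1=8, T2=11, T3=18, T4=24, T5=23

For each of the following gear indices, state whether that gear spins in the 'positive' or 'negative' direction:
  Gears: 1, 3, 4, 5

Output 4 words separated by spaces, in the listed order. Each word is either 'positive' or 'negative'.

Gear 0 (driver): negative (depth 0)
  gear 1: meshes with gear 0 -> depth 1 -> positive (opposite of gear 0)
  gear 2: meshes with gear 1 -> depth 2 -> negative (opposite of gear 1)
  gear 3: meshes with gear 2 -> depth 3 -> positive (opposite of gear 2)
  gear 4: meshes with gear 3 -> depth 4 -> negative (opposite of gear 3)
  gear 5: meshes with gear 4 -> depth 5 -> positive (opposite of gear 4)
Queried indices 1, 3, 4, 5 -> positive, positive, negative, positive

Answer: positive positive negative positive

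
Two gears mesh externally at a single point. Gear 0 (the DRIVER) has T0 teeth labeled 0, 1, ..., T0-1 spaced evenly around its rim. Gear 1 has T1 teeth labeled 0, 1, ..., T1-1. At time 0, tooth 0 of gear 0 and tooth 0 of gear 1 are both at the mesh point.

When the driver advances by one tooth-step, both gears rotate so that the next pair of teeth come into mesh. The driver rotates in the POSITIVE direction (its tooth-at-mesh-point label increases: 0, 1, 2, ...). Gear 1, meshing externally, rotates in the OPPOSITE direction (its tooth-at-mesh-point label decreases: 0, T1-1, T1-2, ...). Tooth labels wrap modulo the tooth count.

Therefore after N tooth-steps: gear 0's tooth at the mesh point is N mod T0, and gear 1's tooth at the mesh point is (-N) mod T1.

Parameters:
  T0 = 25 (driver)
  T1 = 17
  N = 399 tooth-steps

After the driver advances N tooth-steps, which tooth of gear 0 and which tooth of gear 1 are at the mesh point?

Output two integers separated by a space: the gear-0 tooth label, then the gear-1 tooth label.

Answer: 24 9

Derivation:
Gear 0 (driver, T0=25): tooth at mesh = N mod T0
  399 = 15 * 25 + 24, so 399 mod 25 = 24
  gear 0 tooth = 24
Gear 1 (driven, T1=17): tooth at mesh = (-N) mod T1
  399 = 23 * 17 + 8, so 399 mod 17 = 8
  (-399) mod 17 = (-8) mod 17 = 17 - 8 = 9
Mesh after 399 steps: gear-0 tooth 24 meets gear-1 tooth 9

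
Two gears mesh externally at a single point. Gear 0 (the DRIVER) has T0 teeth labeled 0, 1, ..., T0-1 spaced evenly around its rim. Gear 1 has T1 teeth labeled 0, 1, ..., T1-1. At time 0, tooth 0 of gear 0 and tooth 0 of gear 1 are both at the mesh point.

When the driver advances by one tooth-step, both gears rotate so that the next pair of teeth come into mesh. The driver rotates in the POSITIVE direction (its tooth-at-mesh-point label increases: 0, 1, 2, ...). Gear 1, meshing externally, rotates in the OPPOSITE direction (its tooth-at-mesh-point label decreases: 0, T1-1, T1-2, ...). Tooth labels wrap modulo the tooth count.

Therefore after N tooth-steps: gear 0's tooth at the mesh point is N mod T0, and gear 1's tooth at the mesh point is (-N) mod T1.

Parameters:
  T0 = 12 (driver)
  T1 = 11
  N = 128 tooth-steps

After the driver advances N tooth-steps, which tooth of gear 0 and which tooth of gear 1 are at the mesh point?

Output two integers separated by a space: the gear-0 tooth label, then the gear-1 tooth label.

Answer: 8 4

Derivation:
Gear 0 (driver, T0=12): tooth at mesh = N mod T0
  128 = 10 * 12 + 8, so 128 mod 12 = 8
  gear 0 tooth = 8
Gear 1 (driven, T1=11): tooth at mesh = (-N) mod T1
  128 = 11 * 11 + 7, so 128 mod 11 = 7
  (-128) mod 11 = (-7) mod 11 = 11 - 7 = 4
Mesh after 128 steps: gear-0 tooth 8 meets gear-1 tooth 4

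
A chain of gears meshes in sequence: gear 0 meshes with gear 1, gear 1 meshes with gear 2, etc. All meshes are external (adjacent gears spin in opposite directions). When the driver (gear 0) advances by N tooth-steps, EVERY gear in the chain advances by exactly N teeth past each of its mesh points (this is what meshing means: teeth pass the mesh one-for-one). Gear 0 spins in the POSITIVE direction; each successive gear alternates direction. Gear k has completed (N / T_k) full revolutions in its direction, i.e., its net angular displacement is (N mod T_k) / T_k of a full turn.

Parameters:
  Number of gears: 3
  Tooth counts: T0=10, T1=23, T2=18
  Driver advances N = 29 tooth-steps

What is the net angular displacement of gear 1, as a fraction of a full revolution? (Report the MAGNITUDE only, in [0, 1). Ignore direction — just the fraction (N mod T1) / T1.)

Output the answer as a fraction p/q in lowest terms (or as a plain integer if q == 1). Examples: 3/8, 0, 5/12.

Chain of 3 gears, tooth counts: [10, 23, 18]
  gear 0: T0=10, direction=positive, advance = 29 mod 10 = 9 teeth = 9/10 turn
  gear 1: T1=23, direction=negative, advance = 29 mod 23 = 6 teeth = 6/23 turn
  gear 2: T2=18, direction=positive, advance = 29 mod 18 = 11 teeth = 11/18 turn
Gear 1: 29 mod 23 = 6
Fraction = 6 / 23 = 6/23 (gcd(6,23)=1) = 6/23

Answer: 6/23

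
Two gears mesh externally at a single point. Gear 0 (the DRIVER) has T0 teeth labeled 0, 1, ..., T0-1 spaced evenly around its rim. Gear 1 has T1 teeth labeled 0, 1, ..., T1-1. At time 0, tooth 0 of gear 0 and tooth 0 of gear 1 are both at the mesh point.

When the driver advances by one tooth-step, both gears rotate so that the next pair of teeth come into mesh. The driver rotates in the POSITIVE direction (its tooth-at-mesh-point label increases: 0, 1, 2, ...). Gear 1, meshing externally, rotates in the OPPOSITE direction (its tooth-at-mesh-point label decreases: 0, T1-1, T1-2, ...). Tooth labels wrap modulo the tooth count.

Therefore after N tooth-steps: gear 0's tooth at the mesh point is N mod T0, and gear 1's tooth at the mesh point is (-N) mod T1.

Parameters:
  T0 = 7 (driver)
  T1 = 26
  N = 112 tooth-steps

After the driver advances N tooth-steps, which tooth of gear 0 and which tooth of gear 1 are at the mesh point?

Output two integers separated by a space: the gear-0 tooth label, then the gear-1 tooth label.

Answer: 0 18

Derivation:
Gear 0 (driver, T0=7): tooth at mesh = N mod T0
  112 = 16 * 7 + 0, so 112 mod 7 = 0
  gear 0 tooth = 0
Gear 1 (driven, T1=26): tooth at mesh = (-N) mod T1
  112 = 4 * 26 + 8, so 112 mod 26 = 8
  (-112) mod 26 = (-8) mod 26 = 26 - 8 = 18
Mesh after 112 steps: gear-0 tooth 0 meets gear-1 tooth 18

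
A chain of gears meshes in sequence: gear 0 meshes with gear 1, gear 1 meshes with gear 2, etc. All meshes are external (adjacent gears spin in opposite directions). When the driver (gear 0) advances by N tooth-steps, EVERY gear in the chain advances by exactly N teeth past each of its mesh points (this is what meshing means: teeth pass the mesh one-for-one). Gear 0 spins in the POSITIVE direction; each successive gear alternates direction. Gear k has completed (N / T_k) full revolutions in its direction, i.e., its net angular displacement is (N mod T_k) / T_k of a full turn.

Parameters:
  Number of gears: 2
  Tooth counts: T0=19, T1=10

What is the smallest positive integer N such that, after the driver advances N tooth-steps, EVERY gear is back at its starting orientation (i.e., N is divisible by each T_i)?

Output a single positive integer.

Answer: 190

Derivation:
Gear k returns to start when N is a multiple of T_k.
All gears at start simultaneously when N is a common multiple of [19, 10]; the smallest such N is lcm(19, 10).
Start: lcm = T0 = 19
Fold in T1=10: gcd(19, 10) = 1; lcm(19, 10) = 19 * 10 / 1 = 190 / 1 = 190
Full cycle length = 190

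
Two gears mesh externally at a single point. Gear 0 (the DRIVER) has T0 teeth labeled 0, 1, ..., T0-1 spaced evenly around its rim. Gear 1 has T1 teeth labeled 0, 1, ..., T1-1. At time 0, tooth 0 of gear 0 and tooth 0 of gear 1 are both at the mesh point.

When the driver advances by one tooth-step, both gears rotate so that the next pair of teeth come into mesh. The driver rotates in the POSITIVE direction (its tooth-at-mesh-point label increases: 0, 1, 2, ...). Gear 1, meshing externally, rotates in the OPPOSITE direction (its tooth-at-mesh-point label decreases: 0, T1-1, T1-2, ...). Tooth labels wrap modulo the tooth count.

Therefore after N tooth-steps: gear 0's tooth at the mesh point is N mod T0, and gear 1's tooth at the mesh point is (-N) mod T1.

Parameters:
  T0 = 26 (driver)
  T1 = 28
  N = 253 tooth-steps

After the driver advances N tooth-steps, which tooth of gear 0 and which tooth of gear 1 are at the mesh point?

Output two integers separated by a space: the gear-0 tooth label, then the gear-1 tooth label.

Gear 0 (driver, T0=26): tooth at mesh = N mod T0
  253 = 9 * 26 + 19, so 253 mod 26 = 19
  gear 0 tooth = 19
Gear 1 (driven, T1=28): tooth at mesh = (-N) mod T1
  253 = 9 * 28 + 1, so 253 mod 28 = 1
  (-253) mod 28 = (-1) mod 28 = 28 - 1 = 27
Mesh after 253 steps: gear-0 tooth 19 meets gear-1 tooth 27

Answer: 19 27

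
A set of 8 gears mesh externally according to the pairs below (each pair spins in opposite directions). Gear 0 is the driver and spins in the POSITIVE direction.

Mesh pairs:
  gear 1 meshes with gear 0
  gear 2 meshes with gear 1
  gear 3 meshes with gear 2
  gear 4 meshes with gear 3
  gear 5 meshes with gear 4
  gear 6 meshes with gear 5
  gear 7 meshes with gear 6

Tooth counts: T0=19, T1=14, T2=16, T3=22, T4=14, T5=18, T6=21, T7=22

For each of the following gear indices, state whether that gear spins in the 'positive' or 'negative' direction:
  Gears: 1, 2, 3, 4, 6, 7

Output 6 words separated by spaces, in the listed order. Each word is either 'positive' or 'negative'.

Answer: negative positive negative positive positive negative

Derivation:
Gear 0 (driver): positive (depth 0)
  gear 1: meshes with gear 0 -> depth 1 -> negative (opposite of gear 0)
  gear 2: meshes with gear 1 -> depth 2 -> positive (opposite of gear 1)
  gear 3: meshes with gear 2 -> depth 3 -> negative (opposite of gear 2)
  gear 4: meshes with gear 3 -> depth 4 -> positive (opposite of gear 3)
  gear 5: meshes with gear 4 -> depth 5 -> negative (opposite of gear 4)
  gear 6: meshes with gear 5 -> depth 6 -> positive (opposite of gear 5)
  gear 7: meshes with gear 6 -> depth 7 -> negative (opposite of gear 6)
Queried indices 1, 2, 3, 4, 6, 7 -> negative, positive, negative, positive, positive, negative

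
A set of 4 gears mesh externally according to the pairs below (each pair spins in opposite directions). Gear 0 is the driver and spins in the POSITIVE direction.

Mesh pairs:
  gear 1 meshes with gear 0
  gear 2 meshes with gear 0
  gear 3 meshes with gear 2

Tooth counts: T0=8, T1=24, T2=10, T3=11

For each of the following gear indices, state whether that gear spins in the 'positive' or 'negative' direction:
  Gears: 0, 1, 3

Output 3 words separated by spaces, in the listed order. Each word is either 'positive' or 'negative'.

Gear 0 (driver): positive (depth 0)
  gear 1: meshes with gear 0 -> depth 1 -> negative (opposite of gear 0)
  gear 2: meshes with gear 0 -> depth 1 -> negative (opposite of gear 0)
  gear 3: meshes with gear 2 -> depth 2 -> positive (opposite of gear 2)
Queried indices 0, 1, 3 -> positive, negative, positive

Answer: positive negative positive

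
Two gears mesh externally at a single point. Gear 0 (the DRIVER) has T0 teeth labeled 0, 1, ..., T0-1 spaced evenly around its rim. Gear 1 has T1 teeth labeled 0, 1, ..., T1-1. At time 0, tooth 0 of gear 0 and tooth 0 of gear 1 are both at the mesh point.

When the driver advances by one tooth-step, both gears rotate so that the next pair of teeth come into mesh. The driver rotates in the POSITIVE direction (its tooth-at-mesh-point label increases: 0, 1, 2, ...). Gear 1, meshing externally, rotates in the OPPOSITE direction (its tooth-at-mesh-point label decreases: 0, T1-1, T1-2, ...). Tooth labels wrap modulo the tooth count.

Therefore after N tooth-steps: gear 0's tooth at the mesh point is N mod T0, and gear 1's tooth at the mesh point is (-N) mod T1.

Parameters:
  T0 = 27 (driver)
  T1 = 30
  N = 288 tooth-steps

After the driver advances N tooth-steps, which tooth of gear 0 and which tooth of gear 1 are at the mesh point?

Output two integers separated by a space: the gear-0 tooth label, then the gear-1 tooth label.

Gear 0 (driver, T0=27): tooth at mesh = N mod T0
  288 = 10 * 27 + 18, so 288 mod 27 = 18
  gear 0 tooth = 18
Gear 1 (driven, T1=30): tooth at mesh = (-N) mod T1
  288 = 9 * 30 + 18, so 288 mod 30 = 18
  (-288) mod 30 = (-18) mod 30 = 30 - 18 = 12
Mesh after 288 steps: gear-0 tooth 18 meets gear-1 tooth 12

Answer: 18 12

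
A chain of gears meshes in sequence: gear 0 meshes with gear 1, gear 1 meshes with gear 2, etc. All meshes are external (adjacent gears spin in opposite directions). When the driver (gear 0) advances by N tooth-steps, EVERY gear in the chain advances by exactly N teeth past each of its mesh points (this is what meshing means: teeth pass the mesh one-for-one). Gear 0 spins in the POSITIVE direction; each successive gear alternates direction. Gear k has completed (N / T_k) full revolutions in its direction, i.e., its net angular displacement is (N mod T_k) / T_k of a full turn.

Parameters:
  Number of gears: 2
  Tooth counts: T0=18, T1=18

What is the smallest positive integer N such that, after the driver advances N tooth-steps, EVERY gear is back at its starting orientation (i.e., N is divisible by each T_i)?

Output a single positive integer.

Answer: 18

Derivation:
Gear k returns to start when N is a multiple of T_k.
All gears at start simultaneously when N is a common multiple of [18, 18]; the smallest such N is lcm(18, 18).
Start: lcm = T0 = 18
Fold in T1=18: gcd(18, 18) = 18; lcm(18, 18) = 18 * 18 / 18 = 324 / 18 = 18
Full cycle length = 18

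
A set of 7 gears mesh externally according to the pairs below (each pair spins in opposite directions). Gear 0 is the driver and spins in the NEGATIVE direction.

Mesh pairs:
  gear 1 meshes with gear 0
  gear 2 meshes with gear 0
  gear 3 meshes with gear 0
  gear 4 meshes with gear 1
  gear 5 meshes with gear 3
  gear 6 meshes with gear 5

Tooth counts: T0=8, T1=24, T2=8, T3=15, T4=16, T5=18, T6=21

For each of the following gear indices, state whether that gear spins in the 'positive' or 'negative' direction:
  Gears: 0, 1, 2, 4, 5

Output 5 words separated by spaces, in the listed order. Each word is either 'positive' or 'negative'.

Answer: negative positive positive negative negative

Derivation:
Gear 0 (driver): negative (depth 0)
  gear 1: meshes with gear 0 -> depth 1 -> positive (opposite of gear 0)
  gear 2: meshes with gear 0 -> depth 1 -> positive (opposite of gear 0)
  gear 3: meshes with gear 0 -> depth 1 -> positive (opposite of gear 0)
  gear 4: meshes with gear 1 -> depth 2 -> negative (opposite of gear 1)
  gear 5: meshes with gear 3 -> depth 2 -> negative (opposite of gear 3)
  gear 6: meshes with gear 5 -> depth 3 -> positive (opposite of gear 5)
Queried indices 0, 1, 2, 4, 5 -> negative, positive, positive, negative, negative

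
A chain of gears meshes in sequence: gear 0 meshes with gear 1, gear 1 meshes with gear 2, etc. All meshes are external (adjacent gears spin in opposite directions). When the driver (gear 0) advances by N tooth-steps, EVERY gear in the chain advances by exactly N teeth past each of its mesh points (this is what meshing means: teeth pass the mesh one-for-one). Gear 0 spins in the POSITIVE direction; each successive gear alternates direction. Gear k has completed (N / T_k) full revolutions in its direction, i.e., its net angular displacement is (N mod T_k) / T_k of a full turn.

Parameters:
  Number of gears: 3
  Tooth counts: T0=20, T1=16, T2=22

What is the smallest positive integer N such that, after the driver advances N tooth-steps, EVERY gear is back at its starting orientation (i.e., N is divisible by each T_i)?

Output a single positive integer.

Gear k returns to start when N is a multiple of T_k.
All gears at start simultaneously when N is a common multiple of [20, 16, 22]; the smallest such N is lcm(20, 16, 22).
Start: lcm = T0 = 20
Fold in T1=16: gcd(20, 16) = 4; lcm(20, 16) = 20 * 16 / 4 = 320 / 4 = 80
Fold in T2=22: gcd(80, 22) = 2; lcm(80, 22) = 80 * 22 / 2 = 1760 / 2 = 880
Full cycle length = 880

Answer: 880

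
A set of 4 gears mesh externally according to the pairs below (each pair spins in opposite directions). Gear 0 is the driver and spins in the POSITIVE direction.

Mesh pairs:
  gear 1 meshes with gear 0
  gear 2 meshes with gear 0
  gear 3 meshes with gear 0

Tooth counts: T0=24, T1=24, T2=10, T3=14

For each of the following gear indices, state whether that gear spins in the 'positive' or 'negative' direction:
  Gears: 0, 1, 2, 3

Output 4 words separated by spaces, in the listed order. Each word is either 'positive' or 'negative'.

Answer: positive negative negative negative

Derivation:
Gear 0 (driver): positive (depth 0)
  gear 1: meshes with gear 0 -> depth 1 -> negative (opposite of gear 0)
  gear 2: meshes with gear 0 -> depth 1 -> negative (opposite of gear 0)
  gear 3: meshes with gear 0 -> depth 1 -> negative (opposite of gear 0)
Queried indices 0, 1, 2, 3 -> positive, negative, negative, negative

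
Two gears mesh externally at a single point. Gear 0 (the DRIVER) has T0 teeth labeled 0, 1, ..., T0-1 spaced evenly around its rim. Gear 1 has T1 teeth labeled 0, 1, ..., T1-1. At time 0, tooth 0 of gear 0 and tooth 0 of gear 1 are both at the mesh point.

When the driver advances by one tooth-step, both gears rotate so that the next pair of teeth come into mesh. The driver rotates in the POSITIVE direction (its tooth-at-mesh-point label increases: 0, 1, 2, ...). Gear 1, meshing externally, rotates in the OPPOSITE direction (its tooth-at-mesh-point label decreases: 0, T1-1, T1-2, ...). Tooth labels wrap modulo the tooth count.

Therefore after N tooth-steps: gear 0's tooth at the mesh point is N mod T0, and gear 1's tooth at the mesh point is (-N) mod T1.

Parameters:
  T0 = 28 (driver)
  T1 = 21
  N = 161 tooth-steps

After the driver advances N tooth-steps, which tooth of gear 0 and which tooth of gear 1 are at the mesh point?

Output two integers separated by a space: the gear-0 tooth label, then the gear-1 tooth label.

Answer: 21 7

Derivation:
Gear 0 (driver, T0=28): tooth at mesh = N mod T0
  161 = 5 * 28 + 21, so 161 mod 28 = 21
  gear 0 tooth = 21
Gear 1 (driven, T1=21): tooth at mesh = (-N) mod T1
  161 = 7 * 21 + 14, so 161 mod 21 = 14
  (-161) mod 21 = (-14) mod 21 = 21 - 14 = 7
Mesh after 161 steps: gear-0 tooth 21 meets gear-1 tooth 7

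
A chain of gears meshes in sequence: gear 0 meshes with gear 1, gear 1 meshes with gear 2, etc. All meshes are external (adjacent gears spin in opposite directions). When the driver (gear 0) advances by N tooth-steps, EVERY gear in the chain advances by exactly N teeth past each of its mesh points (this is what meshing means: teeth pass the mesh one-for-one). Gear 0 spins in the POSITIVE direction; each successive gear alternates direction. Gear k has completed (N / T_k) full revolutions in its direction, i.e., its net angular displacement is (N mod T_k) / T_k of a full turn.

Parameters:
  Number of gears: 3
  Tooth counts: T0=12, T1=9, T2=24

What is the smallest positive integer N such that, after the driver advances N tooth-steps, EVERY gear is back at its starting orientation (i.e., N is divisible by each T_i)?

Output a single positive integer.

Answer: 72

Derivation:
Gear k returns to start when N is a multiple of T_k.
All gears at start simultaneously when N is a common multiple of [12, 9, 24]; the smallest such N is lcm(12, 9, 24).
Start: lcm = T0 = 12
Fold in T1=9: gcd(12, 9) = 3; lcm(12, 9) = 12 * 9 / 3 = 108 / 3 = 36
Fold in T2=24: gcd(36, 24) = 12; lcm(36, 24) = 36 * 24 / 12 = 864 / 12 = 72
Full cycle length = 72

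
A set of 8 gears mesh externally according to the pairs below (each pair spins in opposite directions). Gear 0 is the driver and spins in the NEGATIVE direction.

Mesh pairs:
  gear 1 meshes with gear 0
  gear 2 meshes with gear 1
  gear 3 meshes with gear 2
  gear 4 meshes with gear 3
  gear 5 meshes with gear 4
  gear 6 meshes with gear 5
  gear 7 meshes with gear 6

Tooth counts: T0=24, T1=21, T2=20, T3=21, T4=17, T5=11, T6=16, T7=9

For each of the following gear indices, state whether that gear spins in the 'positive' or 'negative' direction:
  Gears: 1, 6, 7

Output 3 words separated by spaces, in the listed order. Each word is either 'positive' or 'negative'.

Gear 0 (driver): negative (depth 0)
  gear 1: meshes with gear 0 -> depth 1 -> positive (opposite of gear 0)
  gear 2: meshes with gear 1 -> depth 2 -> negative (opposite of gear 1)
  gear 3: meshes with gear 2 -> depth 3 -> positive (opposite of gear 2)
  gear 4: meshes with gear 3 -> depth 4 -> negative (opposite of gear 3)
  gear 5: meshes with gear 4 -> depth 5 -> positive (opposite of gear 4)
  gear 6: meshes with gear 5 -> depth 6 -> negative (opposite of gear 5)
  gear 7: meshes with gear 6 -> depth 7 -> positive (opposite of gear 6)
Queried indices 1, 6, 7 -> positive, negative, positive

Answer: positive negative positive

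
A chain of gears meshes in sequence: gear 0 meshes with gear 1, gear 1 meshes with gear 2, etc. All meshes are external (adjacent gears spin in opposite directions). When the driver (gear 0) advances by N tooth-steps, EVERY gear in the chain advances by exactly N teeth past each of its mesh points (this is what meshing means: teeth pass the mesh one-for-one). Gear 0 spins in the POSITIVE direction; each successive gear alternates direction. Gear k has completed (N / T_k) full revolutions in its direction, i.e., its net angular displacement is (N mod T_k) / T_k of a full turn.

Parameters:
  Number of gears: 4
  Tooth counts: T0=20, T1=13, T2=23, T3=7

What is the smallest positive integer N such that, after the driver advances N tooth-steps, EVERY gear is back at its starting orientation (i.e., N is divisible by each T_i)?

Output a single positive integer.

Answer: 41860

Derivation:
Gear k returns to start when N is a multiple of T_k.
All gears at start simultaneously when N is a common multiple of [20, 13, 23, 7]; the smallest such N is lcm(20, 13, 23, 7).
Start: lcm = T0 = 20
Fold in T1=13: gcd(20, 13) = 1; lcm(20, 13) = 20 * 13 / 1 = 260 / 1 = 260
Fold in T2=23: gcd(260, 23) = 1; lcm(260, 23) = 260 * 23 / 1 = 5980 / 1 = 5980
Fold in T3=7: gcd(5980, 7) = 1; lcm(5980, 7) = 5980 * 7 / 1 = 41860 / 1 = 41860
Full cycle length = 41860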